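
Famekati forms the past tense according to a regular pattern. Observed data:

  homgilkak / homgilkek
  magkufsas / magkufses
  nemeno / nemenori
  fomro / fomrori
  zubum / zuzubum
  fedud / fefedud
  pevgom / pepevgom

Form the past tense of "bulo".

"bulo" ends in -o. The stems ending in -o (nemeno → nemenori, fomro → fomrori) drop the final letter and add -ori.
The other patterns: stems ending in -k or -s change the last vowel to 'e'; stems ending in -d or -m repeat the first consonant+vowel as a prefix.
So bulo → bulori.

bulori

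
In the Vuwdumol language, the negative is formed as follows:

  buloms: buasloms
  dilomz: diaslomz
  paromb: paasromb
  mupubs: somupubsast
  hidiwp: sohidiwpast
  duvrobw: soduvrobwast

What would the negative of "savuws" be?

"savuws" has second-to-last letter 'w'. The one such stem in the data (hidiwp → sohidiwpast) adds so- … -ast around the stem, so the same rule applies.
The other pattern: stems whose second-to-last letter is 'm' insert -as- after the first vowel.
So savuws → sosavuwsast.

sosavuwsast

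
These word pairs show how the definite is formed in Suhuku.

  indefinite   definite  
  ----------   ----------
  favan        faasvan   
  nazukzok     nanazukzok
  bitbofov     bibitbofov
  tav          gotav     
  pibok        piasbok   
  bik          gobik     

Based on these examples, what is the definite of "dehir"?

deashir

"dehir" has 2 vowels. The stems with 2 vowels (pibok → piasbok, favan → faasvan) insert -as- after the first vowel.
So dehir → deashir.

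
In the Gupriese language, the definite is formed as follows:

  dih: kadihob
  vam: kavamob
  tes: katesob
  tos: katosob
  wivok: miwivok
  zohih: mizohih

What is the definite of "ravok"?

dih and zohih both end in -h yet inflect differently (kadihob, mizohih), so the final letter is not what conditions the rule; the number of vowels is.
"ravok" has 2 vowels. The stems with 2 vowels (wivok → miwivok, zohih → mizohih) add the prefix mi-.
The other pattern: stems with 1 vowel add ka- … -ob around the stem.
So ravok → miravok.

miravok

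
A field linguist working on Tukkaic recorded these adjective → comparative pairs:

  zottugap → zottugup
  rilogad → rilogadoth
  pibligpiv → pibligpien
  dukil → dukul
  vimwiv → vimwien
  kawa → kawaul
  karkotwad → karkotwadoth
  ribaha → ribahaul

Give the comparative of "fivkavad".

fivkavadoth

rilogad and kawa both have last vowel 'a' yet inflect differently (rilogadoth, kawaul), so the last vowel is not what conditions the rule; the final letter is.
"fivkavad" ends in -d. The stems ending in -d (rilogad → rilogadoth, karkotwad → karkotwadoth) add -oth.
The other patterns: stems ending in -v drop the final letter and add -en; stems ending in -a add -ul; stems ending in -l or -p change the last vowel to 'u'.
So fivkavad → fivkavadoth.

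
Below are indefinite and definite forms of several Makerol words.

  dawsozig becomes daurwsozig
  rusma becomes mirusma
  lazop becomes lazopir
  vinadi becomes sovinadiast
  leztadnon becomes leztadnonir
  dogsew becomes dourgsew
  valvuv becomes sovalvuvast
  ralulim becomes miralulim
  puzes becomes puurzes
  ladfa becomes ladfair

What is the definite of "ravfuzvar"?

miravfuzvar

rusma and ladfa both end in -a yet inflect differently (mirusma, ladfair), so the final letter is not what conditions the rule; the first letter is.
"ravfuzvar" begins with r-. The stems beginning with r- (rusma → mirusma, ralulim → miralulim) add the prefix mi-.
The other patterns: stems beginning with l- add -ir; stems beginning with v- add so- … -ast around the stem; stems beginning with d- or p- insert -ur- after the first vowel.
So ravfuzvar → miravfuzvar.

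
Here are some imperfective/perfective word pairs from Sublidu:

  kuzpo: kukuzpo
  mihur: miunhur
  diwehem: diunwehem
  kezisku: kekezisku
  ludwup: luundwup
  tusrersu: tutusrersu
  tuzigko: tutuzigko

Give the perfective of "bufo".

ludwup and tusrersu both have last vowel 'u' yet inflect differently (luundwup, tutusrersu), so the last vowel is not what conditions the rule; whether the stem ends in a vowel or a consonant is.
"bufo" ends in a vowel. The stems ending in a vowel (kuzpo → kukuzpo, tusrersu → tutusrersu, kezisku → kekezisku) repeat the first consonant+vowel as a prefix.
So bufo → bubufo.

bubufo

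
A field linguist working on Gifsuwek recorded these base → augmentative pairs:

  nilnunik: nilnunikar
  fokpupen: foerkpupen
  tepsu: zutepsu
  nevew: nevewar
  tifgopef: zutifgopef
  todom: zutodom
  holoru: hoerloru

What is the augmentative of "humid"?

huermid

"humid" begins with h-. The one such stem in the data (holoru → hoerloru) inserts -er- after the first vowel (as does fokpupen), so the same rule applies.
So humid → huermid.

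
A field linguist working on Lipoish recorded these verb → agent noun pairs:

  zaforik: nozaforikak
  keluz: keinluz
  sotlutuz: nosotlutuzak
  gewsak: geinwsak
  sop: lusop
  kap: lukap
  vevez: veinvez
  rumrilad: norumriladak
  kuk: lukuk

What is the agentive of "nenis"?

neinnis

"nenis" has 2 vowels. The stems with 2 vowels (gewsak → geinwsak, vevez → veinvez, keluz → keinluz) insert -in- after the first vowel.
So nenis → neinnis.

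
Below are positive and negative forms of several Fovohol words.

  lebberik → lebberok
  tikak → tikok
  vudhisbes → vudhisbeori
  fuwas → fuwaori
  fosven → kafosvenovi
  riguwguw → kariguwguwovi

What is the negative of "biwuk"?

"biwuk" ends in -k. The stems ending in -k (lebberik → lebberok, tikak → tikok) change the last vowel to 'o'.
So biwuk → biwok.

biwok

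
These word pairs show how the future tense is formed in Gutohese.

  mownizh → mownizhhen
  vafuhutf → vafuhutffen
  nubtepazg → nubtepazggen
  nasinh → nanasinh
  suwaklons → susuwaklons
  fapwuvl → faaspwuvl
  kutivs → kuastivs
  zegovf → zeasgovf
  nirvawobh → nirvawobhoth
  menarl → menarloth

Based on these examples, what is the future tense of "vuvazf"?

mownizh and nasinh both end in -h yet inflect differently (mownizhhen, nanasinh), so the final letter is not what conditions the rule; the second-to-last letter is.
"vuvazf" has second-to-last letter 'z'. The stems whose second-to-last letter is 'z' (mownizh → mownizhhen, nubtepazg → nubtepazggen) double the final consonant and add -en.
The other patterns: stems whose second-to-last letter is 'n' repeat the first consonant+vowel as a prefix; stems whose second-to-last letter is 'v' insert -as- after the first vowel; stems whose second-to-last letter is 'b' or 'r' add -oth.
So vuvazf → vuvazffen.

vuvazffen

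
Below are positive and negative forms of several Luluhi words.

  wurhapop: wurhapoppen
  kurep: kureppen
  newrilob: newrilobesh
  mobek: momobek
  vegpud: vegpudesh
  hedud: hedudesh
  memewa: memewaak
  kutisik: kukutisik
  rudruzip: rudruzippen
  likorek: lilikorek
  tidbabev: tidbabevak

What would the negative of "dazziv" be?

newrilob and wurhapop both have last vowel 'o' yet inflect differently (newrilobesh, wurhapoppen), so the last vowel is not what conditions the rule; the final letter is.
"dazziv" ends in -v. The one such stem in the data (tidbabev → tidbabevak) adds -ak, so the same rule applies.
So dazziv → dazzivak.

dazzivak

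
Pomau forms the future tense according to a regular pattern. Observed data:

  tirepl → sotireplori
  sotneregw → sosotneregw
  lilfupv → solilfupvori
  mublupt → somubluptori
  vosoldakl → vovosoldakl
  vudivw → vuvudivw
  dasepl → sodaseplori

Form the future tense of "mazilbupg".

somazilbupgori

"mazilbupg" has second-to-last letter 'p'. The stems whose second-to-last letter is 'p' (mublupt → somubluptori, dasepl → sodaseplori, tirepl → sotireplori) add so- … -ori around the stem.
The other pattern: stems whose second-to-last letter is 'g', 'k' or 'v' repeat the first consonant+vowel as a prefix.
So mazilbupg → somazilbupgori.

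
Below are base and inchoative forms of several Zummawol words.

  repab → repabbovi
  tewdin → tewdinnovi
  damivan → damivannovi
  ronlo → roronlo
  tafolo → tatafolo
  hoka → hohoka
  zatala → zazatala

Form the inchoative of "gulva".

gugulva

repab and hoka both have last vowel 'a' yet inflect differently (repabbovi, hohoka), so the last vowel is not what conditions the rule; whether the stem ends in a vowel or a consonant is.
"gulva" ends in a vowel. The stems ending in a vowel (ronlo → roronlo, tafolo → tatafolo, hoka → hohoka) repeat the first consonant+vowel as a prefix.
So gulva → gugulva.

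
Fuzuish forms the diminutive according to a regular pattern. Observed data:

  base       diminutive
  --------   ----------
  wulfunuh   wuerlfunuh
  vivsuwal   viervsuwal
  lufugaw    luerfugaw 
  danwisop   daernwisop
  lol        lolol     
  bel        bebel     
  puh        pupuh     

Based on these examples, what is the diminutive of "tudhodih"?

tuerdhodih

vivsuwal and lol both end in -l yet inflect differently (viervsuwal, lolol), so the final letter is not what conditions the rule; the number of vowels is.
"tudhodih" has 3 vowels. The stems with 3 vowels (wulfunuh → wuerlfunuh, vivsuwal → viervsuwal, lufugaw → luerfugaw) insert -er- after the first vowel.
The other pattern: stems with 1 vowel repeat the first consonant+vowel as a prefix.
So tudhodih → tuerdhodih.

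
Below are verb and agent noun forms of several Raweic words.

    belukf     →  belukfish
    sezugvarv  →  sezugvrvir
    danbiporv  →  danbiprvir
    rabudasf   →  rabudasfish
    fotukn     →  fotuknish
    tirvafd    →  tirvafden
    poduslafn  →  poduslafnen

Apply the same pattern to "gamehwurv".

gamehwrvir

poduslafn and fotukn both end in -n yet inflect differently (poduslafnen, fotuknish), so the final letter is not what conditions the rule; the second-to-last letter is.
"gamehwurv" has second-to-last letter 'r'. The stems whose second-to-last letter is 'r' (sezugvarv → sezugvrvir, danbiporv → danbiprvir) delete the last vowel and add -ir.
So gamehwurv → gamehwrvir.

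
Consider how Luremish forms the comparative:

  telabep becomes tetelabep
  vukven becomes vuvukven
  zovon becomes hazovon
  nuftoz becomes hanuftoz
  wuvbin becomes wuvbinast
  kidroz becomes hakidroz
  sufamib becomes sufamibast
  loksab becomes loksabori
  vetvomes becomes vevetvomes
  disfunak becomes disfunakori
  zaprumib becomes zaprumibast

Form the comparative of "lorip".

wuvbin and vukven both end in -n yet inflect differently (wuvbinast, vuvukven), so the final letter is not what conditions the rule; the last vowel is.
"lorip" has last vowel 'i'. The stems whose last vowel is 'i' (zaprumib → zaprumibast, wuvbin → wuvbinast, sufamib → sufamibast) add -ast.
The other patterns: stems whose last vowel is 'e' repeat the first consonant+vowel as a prefix; stems whose last vowel is 'o' add the prefix ha-; stems whose last vowel is 'a' add -ori.
So lorip → loripast.

loripast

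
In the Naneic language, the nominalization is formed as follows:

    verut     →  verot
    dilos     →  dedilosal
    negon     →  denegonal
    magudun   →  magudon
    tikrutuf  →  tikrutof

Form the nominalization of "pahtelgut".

"pahtelgut" has last vowel 'u'. The stems whose last vowel is 'u' (verut → verot, magudun → magudon, tikrutuf → tikrutof) change the last vowel to 'o'.
The other pattern: stems whose last vowel is 'o' add de- … -al around the stem.
So pahtelgut → pahtelgot.

pahtelgot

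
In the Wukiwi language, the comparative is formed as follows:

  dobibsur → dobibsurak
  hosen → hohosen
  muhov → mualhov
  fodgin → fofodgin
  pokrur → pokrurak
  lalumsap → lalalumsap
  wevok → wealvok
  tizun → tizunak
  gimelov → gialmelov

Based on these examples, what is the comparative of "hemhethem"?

"hemhethem" has last vowel 'e'. The one such stem in the data (hosen → hohosen) repeats the first consonant+vowel as a prefix (as do lalumsap, fodgin), so the same rule applies.
So hemhethem → hehemhethem.

hehemhethem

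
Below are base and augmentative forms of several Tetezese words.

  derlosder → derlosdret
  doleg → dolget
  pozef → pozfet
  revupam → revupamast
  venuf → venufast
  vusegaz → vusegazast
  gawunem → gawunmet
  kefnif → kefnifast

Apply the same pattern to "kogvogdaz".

gawunem and revupam both end in -m yet inflect differently (gawunmet, revupamast), so the final letter is not what conditions the rule; the last vowel is.
"kogvogdaz" has last vowel 'a'. The stems whose last vowel is 'a' (revupam → revupamast, vusegaz → vusegazast) add -ast.
So kogvogdaz → kogvogdazast.

kogvogdazast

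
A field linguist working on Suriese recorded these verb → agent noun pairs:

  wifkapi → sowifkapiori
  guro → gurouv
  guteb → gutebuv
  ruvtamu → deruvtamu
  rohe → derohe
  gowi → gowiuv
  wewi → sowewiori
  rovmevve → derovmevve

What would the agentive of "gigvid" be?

gigviduv

"gigvid" begins with g-. The stems beginning with g- (guteb → gutebuv, guro → gurouv, gowi → gowiuv) add -uv.
So gigvid → gigviduv.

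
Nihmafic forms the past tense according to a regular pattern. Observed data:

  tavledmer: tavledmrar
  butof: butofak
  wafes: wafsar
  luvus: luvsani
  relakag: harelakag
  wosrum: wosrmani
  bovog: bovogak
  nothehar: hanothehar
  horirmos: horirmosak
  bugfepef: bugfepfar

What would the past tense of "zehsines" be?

wafes and luvus both end in -s yet inflect differently (wafsar, luvsani), so the final letter is not what conditions the rule; the last vowel is.
"zehsines" has last vowel 'e'. The stems whose last vowel is 'e' (tavledmer → tavledmrar, wafes → wafsar, bugfepef → bugfepfar) delete the last vowel and add -ar.
The other patterns: stems whose last vowel is 'u' delete the last vowel and add -ani; stems whose last vowel is 'a' add the prefix ha-; stems whose last vowel is 'o' add -ak.
So zehsines → zehsinsar.

zehsinsar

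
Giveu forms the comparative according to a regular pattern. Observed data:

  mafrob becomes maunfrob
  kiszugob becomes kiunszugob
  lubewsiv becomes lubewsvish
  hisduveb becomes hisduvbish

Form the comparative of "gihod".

"gihod" has last vowel 'o'. The stems whose last vowel is 'o' (mafrob → maunfrob, kiszugob → kiunszugob) insert -un- after the first vowel.
The other pattern: stems whose last vowel is 'e' or 'i' delete the last vowel and add -ish.
So gihod → giunhod.

giunhod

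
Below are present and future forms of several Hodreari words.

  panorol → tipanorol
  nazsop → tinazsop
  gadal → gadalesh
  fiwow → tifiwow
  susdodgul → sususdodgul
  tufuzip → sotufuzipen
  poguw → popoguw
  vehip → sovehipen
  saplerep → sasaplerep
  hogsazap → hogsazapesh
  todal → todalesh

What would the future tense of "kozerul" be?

saplerep and hogsazap both end in -p yet inflect differently (sasaplerep, hogsazapesh), so the final letter is not what conditions the rule; the last vowel is.
"kozerul" has last vowel 'u'. The stems whose last vowel is 'u' (poguw → popoguw, susdodgul → sususdodgul) repeat the first consonant+vowel as a prefix.
The other patterns: stems whose last vowel is 'a' add -esh; stems whose last vowel is 'o' add the prefix ti-; stems whose last vowel is 'i' add so- … -en around the stem.
So kozerul → kokozerul.

kokozerul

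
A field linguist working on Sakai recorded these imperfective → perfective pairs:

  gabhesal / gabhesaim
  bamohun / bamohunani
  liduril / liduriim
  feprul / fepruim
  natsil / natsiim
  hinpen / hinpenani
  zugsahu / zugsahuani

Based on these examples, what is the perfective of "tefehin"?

"tefehin" ends in -n. The stems ending in -n (hinpen → hinpenani, bamohun → bamohunani) add -ani.
So tefehin → tefehinani.

tefehinani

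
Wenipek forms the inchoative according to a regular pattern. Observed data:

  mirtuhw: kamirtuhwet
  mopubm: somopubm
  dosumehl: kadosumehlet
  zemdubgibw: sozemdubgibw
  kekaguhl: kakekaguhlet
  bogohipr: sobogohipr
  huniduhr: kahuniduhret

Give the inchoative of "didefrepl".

sodidefrepl

mirtuhw and zemdubgibw both end in -w yet inflect differently (kamirtuhwet, sozemdubgibw), so the final letter is not what conditions the rule; the second-to-last letter is.
"didefrepl" has second-to-last letter 'p'. The one such stem in the data (bogohipr → sobogohipr) adds the prefix so-, so the same rule applies.
The other pattern: stems whose second-to-last letter is 'h' add ka- … -et around the stem.
So didefrepl → sodidefrepl.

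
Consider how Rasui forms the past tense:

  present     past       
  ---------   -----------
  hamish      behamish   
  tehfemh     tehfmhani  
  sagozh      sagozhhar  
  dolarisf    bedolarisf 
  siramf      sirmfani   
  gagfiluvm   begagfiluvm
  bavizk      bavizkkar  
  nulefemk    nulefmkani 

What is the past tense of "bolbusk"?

bebolbusk

"bolbusk" has second-to-last letter 's'. The stems whose second-to-last letter is 's' (hamish → behamish, dolarisf → bedolarisf) add the prefix be-.
So bolbusk → bebolbusk.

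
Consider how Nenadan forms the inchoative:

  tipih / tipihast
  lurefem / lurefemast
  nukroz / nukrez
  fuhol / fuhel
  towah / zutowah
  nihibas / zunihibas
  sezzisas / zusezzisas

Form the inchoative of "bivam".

zubivam

"bivam" has last vowel 'a'. The stems whose last vowel is 'a' (towah → zutowah, nihibas → zunihibas, sezzisas → zusezzisas) add the prefix zu-.
The other patterns: stems whose last vowel is 'e' or 'i' add -ast; stems whose last vowel is 'o' change the last vowel to 'e'.
So bivam → zubivam.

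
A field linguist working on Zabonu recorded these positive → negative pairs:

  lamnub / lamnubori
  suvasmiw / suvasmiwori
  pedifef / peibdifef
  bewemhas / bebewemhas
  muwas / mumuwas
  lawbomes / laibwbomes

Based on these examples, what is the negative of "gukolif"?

gukolifori

muwas and lawbomes both end in -s yet inflect differently (mumuwas, laibwbomes), so the final letter is not what conditions the rule; the last vowel is.
"gukolif" has last vowel 'i'. The one such stem in the data (suvasmiw → suvasmiwori) adds -ori, so the same rule applies.
So gukolif → gukolifori.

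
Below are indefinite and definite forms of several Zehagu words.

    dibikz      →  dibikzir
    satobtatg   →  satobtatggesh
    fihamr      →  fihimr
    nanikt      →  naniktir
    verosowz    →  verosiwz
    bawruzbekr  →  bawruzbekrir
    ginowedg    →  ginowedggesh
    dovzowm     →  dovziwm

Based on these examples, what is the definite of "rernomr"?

dibikz and verosowz both end in -z yet inflect differently (dibikzir, verosiwz), so the final letter is not what conditions the rule; the second-to-last letter is.
"rernomr" has second-to-last letter 'm'. The one such stem in the data (fihamr → fihimr) changes the last vowel to 'i' (as do dovzowm, verosowz), so the same rule applies.
The other patterns: stems whose second-to-last letter is 'k' add -ir; stems whose second-to-last letter is 'd' or 't' double the final consonant and add -esh.
So rernomr → rernimr.

rernimr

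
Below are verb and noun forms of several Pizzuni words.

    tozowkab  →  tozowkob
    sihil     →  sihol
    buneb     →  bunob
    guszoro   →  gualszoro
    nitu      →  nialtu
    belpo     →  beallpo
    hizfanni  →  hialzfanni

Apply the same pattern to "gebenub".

gebenob

hizfanni and sihil both have last vowel 'i' yet inflect differently (hialzfanni, sihol), so the last vowel is not what conditions the rule; whether the stem ends in a vowel or a consonant is.
"gebenub" ends in a consonant. The stems ending in a consonant (buneb → bunob, tozowkab → tozowkob, sihil → sihol) change the last vowel to 'o'.
The other pattern: stems ending in a vowel insert -al- after the first vowel.
So gebenub → gebenob.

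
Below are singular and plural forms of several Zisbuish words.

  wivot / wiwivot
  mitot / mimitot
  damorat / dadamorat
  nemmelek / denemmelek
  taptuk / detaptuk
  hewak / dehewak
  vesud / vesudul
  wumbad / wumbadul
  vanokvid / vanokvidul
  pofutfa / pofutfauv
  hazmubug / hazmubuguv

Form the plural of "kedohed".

"kedohed" ends in -d. The stems ending in -d (vesud → vesudul, wumbad → wumbadul, vanokvid → vanokvidul) add -ul.
The other patterns: stems ending in -t repeat the first consonant+vowel as a prefix; stems ending in -k add the prefix de-; stems ending in -a or -g add -uv.
So kedohed → kedohedul.

kedohedul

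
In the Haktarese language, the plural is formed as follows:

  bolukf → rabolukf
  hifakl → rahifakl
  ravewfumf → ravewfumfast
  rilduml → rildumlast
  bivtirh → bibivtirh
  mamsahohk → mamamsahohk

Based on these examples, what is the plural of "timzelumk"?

bolukf and ravewfumf both end in -f yet inflect differently (rabolukf, ravewfumfast), so the final letter is not what conditions the rule; the second-to-last letter is.
"timzelumk" has second-to-last letter 'm'. The stems whose second-to-last letter is 'm' (ravewfumf → ravewfumfast, rilduml → rildumlast) add -ast.
The other patterns: stems whose second-to-last letter is 'k' add the prefix ra-; stems whose second-to-last letter is 'h' or 'r' repeat the first consonant+vowel as a prefix.
So timzelumk → timzelumkast.

timzelumkast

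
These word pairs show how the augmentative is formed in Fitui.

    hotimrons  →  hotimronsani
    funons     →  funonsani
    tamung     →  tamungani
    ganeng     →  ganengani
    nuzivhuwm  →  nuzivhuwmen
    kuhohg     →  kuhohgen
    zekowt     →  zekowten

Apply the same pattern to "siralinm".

"siralinm" has second-to-last letter 'n'. The stems whose second-to-last letter is 'n' (hotimrons → hotimronsani, funons → funonsani, tamung → tamungani) add -ani.
The other pattern: stems whose second-to-last letter is 'h' or 'w' add -en.
So siralinm → siralinmani.

siralinmani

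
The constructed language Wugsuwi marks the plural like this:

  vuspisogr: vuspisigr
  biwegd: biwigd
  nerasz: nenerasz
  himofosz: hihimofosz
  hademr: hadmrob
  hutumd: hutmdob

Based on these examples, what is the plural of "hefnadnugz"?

hefnadnigz

"hefnadnugz" has second-to-last letter 'g'. The stems whose second-to-last letter is 'g' (vuspisogr → vuspisigr, biwegd → biwigd) change the last vowel to 'i'.
So hefnadnugz → hefnadnigz.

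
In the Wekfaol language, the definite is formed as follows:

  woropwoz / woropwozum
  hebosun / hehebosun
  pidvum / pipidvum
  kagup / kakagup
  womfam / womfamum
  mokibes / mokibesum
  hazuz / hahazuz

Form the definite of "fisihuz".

hazuz and woropwoz both end in -z yet inflect differently (hahazuz, woropwozum), so the final letter is not what conditions the rule; the last vowel is.
"fisihuz" has last vowel 'u'. The stems whose last vowel is 'u' (pidvum → pipidvum, hazuz → hahazuz, hebosun → hehebosun) repeat the first consonant+vowel as a prefix.
So fisihuz → fifisihuz.

fifisihuz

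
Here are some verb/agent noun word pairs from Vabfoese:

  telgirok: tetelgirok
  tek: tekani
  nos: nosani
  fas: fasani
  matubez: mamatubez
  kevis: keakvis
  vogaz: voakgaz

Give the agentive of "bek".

nos and kevis both end in -s yet inflect differently (nosani, keakvis), so the final letter is not what conditions the rule; the number of vowels is.
"bek" has 1 vowel. The stems with 1 vowel (tek → tekani, nos → nosani, fas → fasani) add -ani.
The other patterns: stems with 2 vowels insert -ak- after the first vowel; stems with 3 vowels repeat the first consonant+vowel as a prefix.
So bek → bekani.

bekani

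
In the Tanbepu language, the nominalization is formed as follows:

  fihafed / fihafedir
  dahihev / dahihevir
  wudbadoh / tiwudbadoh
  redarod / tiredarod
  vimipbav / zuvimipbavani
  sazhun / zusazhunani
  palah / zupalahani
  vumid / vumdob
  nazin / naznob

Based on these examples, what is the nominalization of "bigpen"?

bigpenir

fihafed and redarod both end in -d yet inflect differently (fihafedir, tiredarod), so the final letter is not what conditions the rule; the last vowel is.
"bigpen" has last vowel 'e'. The stems whose last vowel is 'e' (fihafed → fihafedir, dahihev → dahihevir) add -ir.
So bigpen → bigpenir.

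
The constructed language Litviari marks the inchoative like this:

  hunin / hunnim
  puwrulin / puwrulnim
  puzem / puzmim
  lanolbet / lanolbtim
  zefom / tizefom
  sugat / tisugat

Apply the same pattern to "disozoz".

lanolbet and sugat both end in -t yet inflect differently (lanolbtim, tisugat), so the final letter is not what conditions the rule; the last vowel is.
"disozoz" has last vowel 'o'. The one such stem in the data (zefom → tizefom) adds the prefix ti-, so the same rule applies.
The other pattern: stems whose last vowel is 'e' or 'i' delete the last vowel and add -im.
So disozoz → tidisozoz.

tidisozoz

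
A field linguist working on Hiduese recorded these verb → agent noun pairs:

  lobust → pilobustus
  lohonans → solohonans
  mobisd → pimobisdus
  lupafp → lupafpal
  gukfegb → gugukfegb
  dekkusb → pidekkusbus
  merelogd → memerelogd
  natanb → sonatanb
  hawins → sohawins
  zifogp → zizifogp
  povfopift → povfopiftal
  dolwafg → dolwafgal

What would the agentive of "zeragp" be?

lupafp and zifogp both end in -p yet inflect differently (lupafpal, zizifogp), so the final letter is not what conditions the rule; the second-to-last letter is.
"zeragp" has second-to-last letter 'g'. The stems whose second-to-last letter is 'g' (gukfegb → gugukfegb, zifogp → zizifogp, merelogd → memerelogd) repeat the first consonant+vowel as a prefix.
So zeragp → zezeragp.

zezeragp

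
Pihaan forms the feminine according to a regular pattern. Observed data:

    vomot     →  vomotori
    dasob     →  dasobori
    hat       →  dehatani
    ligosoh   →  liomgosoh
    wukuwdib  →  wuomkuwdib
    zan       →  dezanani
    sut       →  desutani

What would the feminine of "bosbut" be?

bosbutori

"bosbut" has 2 vowels. The stems with 2 vowels (vomot → vomotori, dasob → dasobori) add -ori.
The other patterns: stems with 1 vowel add de- … -ani around the stem; stems with 3 vowels insert -om- after the first vowel.
So bosbut → bosbutori.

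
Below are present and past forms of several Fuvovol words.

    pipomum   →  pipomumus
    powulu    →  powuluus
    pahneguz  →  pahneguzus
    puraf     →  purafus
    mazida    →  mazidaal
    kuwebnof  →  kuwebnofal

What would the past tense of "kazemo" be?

kazemoal

"kazemo" begins with k-. The one such stem in the data (kuwebnof → kuwebnofal) adds -al, so the same rule applies.
The other pattern: stems beginning with p- add -us.
So kazemo → kazemoal.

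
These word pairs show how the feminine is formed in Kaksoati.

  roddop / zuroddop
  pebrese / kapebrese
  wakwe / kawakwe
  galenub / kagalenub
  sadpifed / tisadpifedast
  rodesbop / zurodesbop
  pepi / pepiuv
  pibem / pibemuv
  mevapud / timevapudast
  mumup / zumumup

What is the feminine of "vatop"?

mevapud and mumup both have last vowel 'u' yet inflect differently (timevapudast, zumumup), so the last vowel is not what conditions the rule; the final letter is.
"vatop" ends in -p. The stems ending in -p (mumup → zumumup, rodesbop → zurodesbop, roddop → zuroddop) add the prefix zu-.
The other patterns: stems ending in -d add ti- … -ast around the stem; stems ending in -b or -e add the prefix ka-; stems ending in -i or -m add -uv.
So vatop → zuvatop.

zuvatop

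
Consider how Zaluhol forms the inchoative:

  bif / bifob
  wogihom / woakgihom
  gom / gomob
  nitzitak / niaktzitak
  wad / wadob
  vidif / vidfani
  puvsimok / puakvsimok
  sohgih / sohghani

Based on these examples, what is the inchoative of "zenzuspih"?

"zenzuspih" has 3 vowels. The stems with 3 vowels (puvsimok → puakvsimok, nitzitak → niaktzitak, wogihom → woakgihom) insert -ak- after the first vowel.
The other patterns: stems with 1 vowel add -ob; stems with 2 vowels delete the last vowel and add -ani.
So zenzuspih → zeaknzuspih.

zeaknzuspih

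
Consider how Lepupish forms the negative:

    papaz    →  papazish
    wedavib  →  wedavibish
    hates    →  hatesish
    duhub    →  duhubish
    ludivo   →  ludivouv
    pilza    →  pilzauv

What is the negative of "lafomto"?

lafomtouv

"lafomto" ends in a vowel. The stems ending in a vowel (ludivo → ludivouv, pilza → pilzauv) add -uv.
The other pattern: stems ending in a consonant add -ish.
So lafomto → lafomtouv.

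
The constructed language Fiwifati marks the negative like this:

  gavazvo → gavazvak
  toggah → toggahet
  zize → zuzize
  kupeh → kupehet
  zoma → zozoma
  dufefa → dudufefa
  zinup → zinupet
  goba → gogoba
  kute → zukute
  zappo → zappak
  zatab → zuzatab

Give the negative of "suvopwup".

suvopwupet

zatab and zoma both have last vowel 'a' yet inflect differently (zuzatab, zozoma), so the last vowel is not what conditions the rule; the final letter is.
"suvopwup" ends in -p. The one such stem in the data (zinup → zinupet) adds -et, so the same rule applies.
So suvopwup → suvopwupet.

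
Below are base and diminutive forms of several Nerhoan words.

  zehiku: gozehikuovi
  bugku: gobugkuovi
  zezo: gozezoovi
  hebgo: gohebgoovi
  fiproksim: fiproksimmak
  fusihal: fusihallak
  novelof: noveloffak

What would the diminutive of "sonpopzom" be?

zezo and novelof both have last vowel 'o' yet inflect differently (gozezoovi, noveloffak), so the last vowel is not what conditions the rule; whether the stem ends in a vowel or a consonant is.
"sonpopzom" ends in a consonant. The stems ending in a consonant (fiproksim → fiproksimmak, fusihal → fusihallak, novelof → noveloffak) double the final consonant and add -ak.
The other pattern: stems ending in a vowel add go- … -ovi around the stem.
So sonpopzom → sonpopzommak.

sonpopzommak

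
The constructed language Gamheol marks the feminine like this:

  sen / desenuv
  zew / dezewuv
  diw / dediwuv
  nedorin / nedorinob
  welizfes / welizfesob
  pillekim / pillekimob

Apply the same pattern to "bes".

sen and nedorin both end in -n yet inflect differently (desenuv, nedorinob), so the final letter is not what conditions the rule; the number of vowels is.
"bes" has 1 vowel. The stems with 1 vowel (sen → desenuv, zew → dezewuv, diw → dediwuv) add de- … -uv around the stem.
The other pattern: stems with 3 vowels add -ob.
So bes → debesuv.

debesuv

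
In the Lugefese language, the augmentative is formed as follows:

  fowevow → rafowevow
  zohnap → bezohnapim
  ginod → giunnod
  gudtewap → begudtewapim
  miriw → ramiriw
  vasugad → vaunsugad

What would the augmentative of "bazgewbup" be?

gudtewap and vasugad both have last vowel 'a' yet inflect differently (begudtewapim, vaunsugad), so the last vowel is not what conditions the rule; the final letter is.
"bazgewbup" ends in -p. The stems ending in -p (gudtewap → begudtewapim, zohnap → bezohnapim) add be- … -im around the stem.
So bazgewbup → bebazgewbupim.

bebazgewbupim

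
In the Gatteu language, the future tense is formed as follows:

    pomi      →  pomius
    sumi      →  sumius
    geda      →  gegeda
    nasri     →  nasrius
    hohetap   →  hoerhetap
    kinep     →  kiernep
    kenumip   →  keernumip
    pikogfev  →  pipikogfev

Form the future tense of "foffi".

nasri and kenumip both have last vowel 'i' yet inflect differently (nasrius, keernumip), so the last vowel is not what conditions the rule; the final letter is.
"foffi" ends in -i. The stems ending in -i (nasri → nasrius, sumi → sumius, pomi → pomius) add -us.
The other patterns: stems ending in -p insert -er- after the first vowel; stems ending in -a or -v repeat the first consonant+vowel as a prefix.
So foffi → foffius.

foffius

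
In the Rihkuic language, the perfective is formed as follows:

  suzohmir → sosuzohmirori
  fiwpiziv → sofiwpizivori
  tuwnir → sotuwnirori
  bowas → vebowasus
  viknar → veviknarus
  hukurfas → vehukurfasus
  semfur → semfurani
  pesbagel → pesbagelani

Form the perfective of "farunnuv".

farunnuvani

suzohmir and viknar both end in -r yet inflect differently (sosuzohmirori, veviknarus), so the final letter is not what conditions the rule; the last vowel is.
"farunnuv" has last vowel 'u'. The one such stem in the data (semfur → semfurani) adds -ani, so the same rule applies.
The other patterns: stems whose last vowel is 'i' add so- … -ori around the stem; stems whose last vowel is 'a' add ve- … -us around the stem.
So farunnuv → farunnuvani.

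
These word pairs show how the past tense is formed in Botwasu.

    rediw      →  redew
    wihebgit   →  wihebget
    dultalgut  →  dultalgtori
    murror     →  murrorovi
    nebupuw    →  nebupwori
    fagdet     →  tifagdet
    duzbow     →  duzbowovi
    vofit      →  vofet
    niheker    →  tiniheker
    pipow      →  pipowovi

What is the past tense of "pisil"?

pisel

"pisil" has last vowel 'i'. The stems whose last vowel is 'i' (vofit → vofet, wihebgit → wihebget, rediw → redew) change the last vowel to 'e'.
So pisil → pisel.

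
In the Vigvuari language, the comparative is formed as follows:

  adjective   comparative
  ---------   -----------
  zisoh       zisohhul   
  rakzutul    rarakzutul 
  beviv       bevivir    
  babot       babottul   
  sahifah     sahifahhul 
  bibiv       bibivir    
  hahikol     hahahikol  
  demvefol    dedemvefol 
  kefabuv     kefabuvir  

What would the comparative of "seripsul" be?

rakzutul and kefabuv both have last vowel 'u' yet inflect differently (rarakzutul, kefabuvir), so the last vowel is not what conditions the rule; the final letter is.
"seripsul" ends in -l. The stems ending in -l (rakzutul → rarakzutul, demvefol → dedemvefol, hahikol → hahahikol) repeat the first consonant+vowel as a prefix.
The other patterns: stems ending in -v add -ir; stems ending in -h or -t double the final consonant and add -ul.
So seripsul → seseripsul.

seseripsul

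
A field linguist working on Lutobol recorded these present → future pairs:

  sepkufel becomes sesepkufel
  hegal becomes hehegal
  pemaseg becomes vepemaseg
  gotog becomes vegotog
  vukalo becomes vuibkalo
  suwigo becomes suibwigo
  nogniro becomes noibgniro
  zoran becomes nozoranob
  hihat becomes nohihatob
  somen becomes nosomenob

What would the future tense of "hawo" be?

sepkufel and pemaseg both have last vowel 'e' yet inflect differently (sesepkufel, vepemaseg), so the last vowel is not what conditions the rule; the final letter is.
"hawo" ends in -o. The stems ending in -o (vukalo → vuibkalo, suwigo → suibwigo, nogniro → noibgniro) insert -ib- after the first vowel.
The other patterns: stems ending in -l repeat the first consonant+vowel as a prefix; stems ending in -g add the prefix ve-; stems ending in -n or -t add no- … -ob around the stem.
So hawo → haibwo.

haibwo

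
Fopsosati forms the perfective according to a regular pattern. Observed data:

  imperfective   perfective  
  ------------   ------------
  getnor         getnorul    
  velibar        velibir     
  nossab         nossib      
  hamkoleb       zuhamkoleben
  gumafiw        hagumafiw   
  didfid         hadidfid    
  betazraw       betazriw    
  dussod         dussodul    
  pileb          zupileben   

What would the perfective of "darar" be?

darir

getnor and velibar both end in -r yet inflect differently (getnorul, velibir), so the final letter is not what conditions the rule; the last vowel is.
"darar" has last vowel 'a'. The stems whose last vowel is 'a' (velibar → velibir, betazraw → betazriw, nossab → nossib) change the last vowel to 'i'.
The other patterns: stems whose last vowel is 'o' add -ul; stems whose last vowel is 'e' add zu- … -en around the stem; stems whose last vowel is 'i' add the prefix ha-.
So darar → darir.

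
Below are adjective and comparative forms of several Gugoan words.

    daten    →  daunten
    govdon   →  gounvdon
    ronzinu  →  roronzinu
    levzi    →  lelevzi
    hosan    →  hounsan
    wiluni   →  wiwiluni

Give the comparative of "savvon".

hosan and levzi both have 2 vowels yet inflect differently (hounsan, lelevzi), so the number of vowels is not what conditions the rule; the final letter is.
"savvon" ends in -n. The stems ending in -n (hosan → hounsan, govdon → gounvdon, daten → daunten) insert -un- after the first vowel.
The other pattern: stems ending in -i or -u repeat the first consonant+vowel as a prefix.
So savvon → saunvvon.

saunvvon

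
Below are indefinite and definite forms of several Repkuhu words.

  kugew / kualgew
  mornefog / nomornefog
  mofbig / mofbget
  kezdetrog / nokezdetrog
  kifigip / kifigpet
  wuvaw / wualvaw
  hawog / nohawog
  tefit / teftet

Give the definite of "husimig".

husimget

hawog and mofbig both end in -g yet inflect differently (nohawog, mofbget), so the final letter is not what conditions the rule; the last vowel is.
"husimig" has last vowel 'i'. The stems whose last vowel is 'i' (mofbig → mofbget, tefit → teftet, kifigip → kifigpet) delete the last vowel and add -et.
The other patterns: stems whose last vowel is 'o' add the prefix no-; stems whose last vowel is 'a' or 'e' insert -al- after the first vowel.
So husimig → husimget.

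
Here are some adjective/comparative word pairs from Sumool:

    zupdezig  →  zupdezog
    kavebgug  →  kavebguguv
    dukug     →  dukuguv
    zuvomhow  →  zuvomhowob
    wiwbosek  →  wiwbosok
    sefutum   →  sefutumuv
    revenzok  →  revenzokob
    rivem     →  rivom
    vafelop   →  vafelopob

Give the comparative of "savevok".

"savevok" has last vowel 'o'. The stems whose last vowel is 'o' (revenzok → revenzokob, zuvomhow → zuvomhowob, vafelop → vafelopob) add -ob.
So savevok → savevokob.

savevokob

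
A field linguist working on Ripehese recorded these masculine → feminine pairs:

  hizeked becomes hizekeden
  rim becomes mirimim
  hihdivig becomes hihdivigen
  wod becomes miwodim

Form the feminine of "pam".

wod and hizeked both end in -d yet inflect differently (miwodim, hizekeden), so the final letter is not what conditions the rule; the number of vowels is.
"pam" has 1 vowel. The stems with 1 vowel (wod → miwodim, rim → mirimim) add mi- … -im around the stem.
The other pattern: stems with 3 vowels add -en.
So pam → mipamim.

mipamim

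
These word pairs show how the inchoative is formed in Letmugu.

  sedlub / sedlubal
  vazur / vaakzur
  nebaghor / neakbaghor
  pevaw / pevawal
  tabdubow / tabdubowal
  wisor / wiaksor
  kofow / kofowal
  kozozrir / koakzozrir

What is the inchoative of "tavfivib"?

tavfivibal

nebaghor and tabdubow both have last vowel 'o' yet inflect differently (neakbaghor, tabdubowal), so the last vowel is not what conditions the rule; the final letter is.
"tavfivib" ends in -b. The one such stem in the data (sedlub → sedlubal) adds -al, so the same rule applies.
The other pattern: stems ending in -r insert -ak- after the first vowel.
So tavfivib → tavfivibal.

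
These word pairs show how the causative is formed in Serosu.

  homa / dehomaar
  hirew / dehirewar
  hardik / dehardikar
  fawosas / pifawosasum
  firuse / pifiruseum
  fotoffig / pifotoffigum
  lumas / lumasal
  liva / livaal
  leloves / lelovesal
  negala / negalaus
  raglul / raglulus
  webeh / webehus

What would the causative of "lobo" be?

fawosas and lumas both end in -s yet inflect differently (pifawosasum, lumasal), so the final letter is not what conditions the rule; the first letter is.
"lobo" begins with l-. The stems beginning with l- (lumas → lumasal, liva → livaal, leloves → lelovesal) add -al.
So lobo → loboal.

loboal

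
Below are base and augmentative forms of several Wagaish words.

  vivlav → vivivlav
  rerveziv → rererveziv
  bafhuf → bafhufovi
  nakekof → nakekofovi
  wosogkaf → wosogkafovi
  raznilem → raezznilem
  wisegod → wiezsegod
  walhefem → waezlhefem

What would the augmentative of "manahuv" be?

vivlav and wosogkaf both have last vowel 'a' yet inflect differently (vivivlav, wosogkafovi), so the last vowel is not what conditions the rule; the final letter is.
"manahuv" ends in -v. The stems ending in -v (vivlav → vivivlav, rerveziv → rererveziv) repeat the first consonant+vowel as a prefix.
The other patterns: stems ending in -f add -ovi; stems ending in -d or -m insert -ez- after the first vowel.
So manahuv → mamanahuv.

mamanahuv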